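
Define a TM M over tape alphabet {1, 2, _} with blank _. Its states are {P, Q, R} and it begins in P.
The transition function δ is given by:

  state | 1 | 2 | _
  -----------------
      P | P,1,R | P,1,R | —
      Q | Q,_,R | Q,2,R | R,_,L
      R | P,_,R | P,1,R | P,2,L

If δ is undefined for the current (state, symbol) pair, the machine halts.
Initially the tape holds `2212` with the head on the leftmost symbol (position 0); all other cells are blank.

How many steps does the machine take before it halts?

state=P head=0 tape=[2]212_   (P,2)→(P,1,R)
state=P head=1 tape=1[2]12_   (P,2)→(P,1,R)
state=P head=2 tape=11[1]2_   (P,1)→(P,1,R)
state=P head=3 tape=111[2]_   (P,2)→(P,1,R)
state=P head=4 tape=1111[_]
M halts after 4 transitions.

4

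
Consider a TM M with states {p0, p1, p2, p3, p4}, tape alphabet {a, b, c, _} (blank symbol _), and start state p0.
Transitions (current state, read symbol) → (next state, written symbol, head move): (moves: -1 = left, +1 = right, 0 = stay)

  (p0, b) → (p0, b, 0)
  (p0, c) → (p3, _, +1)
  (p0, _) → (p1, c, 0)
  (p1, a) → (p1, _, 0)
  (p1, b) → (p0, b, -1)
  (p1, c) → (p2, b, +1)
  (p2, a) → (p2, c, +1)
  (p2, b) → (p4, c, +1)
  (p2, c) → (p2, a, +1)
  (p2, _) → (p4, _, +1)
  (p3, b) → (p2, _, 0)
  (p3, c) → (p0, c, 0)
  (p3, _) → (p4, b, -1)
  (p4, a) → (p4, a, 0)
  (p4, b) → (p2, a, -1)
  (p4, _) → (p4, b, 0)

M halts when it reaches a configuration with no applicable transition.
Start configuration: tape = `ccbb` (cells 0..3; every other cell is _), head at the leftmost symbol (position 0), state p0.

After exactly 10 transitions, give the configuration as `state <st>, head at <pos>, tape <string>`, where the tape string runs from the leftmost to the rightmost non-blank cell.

state=p0 head=0 tape=[c]cbb   (p0,c)→(p3,_,+1)
state=p3 head=1 tape=_[c]bb   (p3,c)→(p0,c,0)
state=p0 head=1 tape=_[c]bb   (p0,c)→(p3,_,+1)
state=p3 head=2 tape=__[b]b   (p3,b)→(p2,_,0)
state=p2 head=2 tape=__[_]b   (p2,_)→(p4,_,+1)
state=p4 head=3 tape=___[b]   (p4,b)→(p2,a,-1)
state=p2 head=2 tape=__[_]a   (p2,_)→(p4,_,+1)
state=p4 head=3 tape=___[a]   (p4,a)→(p4,a,0)
state=p4 head=3 tape=___[a]   (p4,a)→(p4,a,0)
state=p4 head=3 tape=___[a]   (p4,a)→(p4,a,0)
state=p4 head=3 tape=___[a]
After 10 steps: state p4, head at 3, tape a.

state p4, head at 3, tape a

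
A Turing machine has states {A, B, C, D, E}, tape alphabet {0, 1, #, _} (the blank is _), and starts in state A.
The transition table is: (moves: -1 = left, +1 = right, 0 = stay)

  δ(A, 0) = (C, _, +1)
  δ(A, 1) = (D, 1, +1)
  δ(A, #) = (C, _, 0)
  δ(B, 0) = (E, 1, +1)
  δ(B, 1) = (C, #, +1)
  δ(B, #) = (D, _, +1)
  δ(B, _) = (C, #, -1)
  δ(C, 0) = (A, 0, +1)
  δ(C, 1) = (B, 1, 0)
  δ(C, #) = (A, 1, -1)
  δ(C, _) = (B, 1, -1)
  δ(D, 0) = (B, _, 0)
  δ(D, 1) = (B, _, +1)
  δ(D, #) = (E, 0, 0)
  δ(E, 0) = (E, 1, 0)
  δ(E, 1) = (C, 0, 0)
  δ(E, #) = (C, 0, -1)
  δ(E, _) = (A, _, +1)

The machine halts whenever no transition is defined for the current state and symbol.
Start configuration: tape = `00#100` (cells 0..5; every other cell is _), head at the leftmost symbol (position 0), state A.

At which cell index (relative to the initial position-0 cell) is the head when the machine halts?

6

state=A head=0 tape=[0]0#100_   (A,0)→(C,_,+1)
state=C head=1 tape=_[0]#100_   (C,0)→(A,0,+1)
state=A head=2 tape=_0[#]100_   (A,#)→(C,_,0)
state=C head=2 tape=_0[_]100_   (C,_)→(B,1,-1)
state=B head=1 tape=_[0]1100_   (B,0)→(E,1,+1)
state=E head=2 tape=_1[1]100_   (E,1)→(C,0,0)
state=C head=2 tape=_1[0]100_   (C,0)→(A,0,+1)
state=A head=3 tape=_10[1]00_   (A,1)→(D,1,+1)
state=D head=4 tape=_101[0]0_   (D,0)→(B,_,0)
state=B head=4 tape=_101[_]0_   (B,_)→(C,#,-1)
state=C head=3 tape=_10[1]#0_   (C,1)→(B,1,0)
state=B head=3 tape=_10[1]#0_   (B,1)→(C,#,+1)
state=C head=4 tape=_10#[#]0_   (C,#)→(A,1,-1)
state=A head=3 tape=_10[#]10_   (A,#)→(C,_,0)
state=C head=3 tape=_10[_]10_   (C,_)→(B,1,-1)
state=B head=2 tape=_1[0]110_   (B,0)→(E,1,+1)
state=E head=3 tape=_11[1]10_   (E,1)→(C,0,0)
state=C head=3 tape=_11[0]10_   (C,0)→(A,0,+1)
state=A head=4 tape=_110[1]0_   (A,1)→(D,1,+1)
state=D head=5 tape=_1101[0]_   (D,0)→(B,_,0)
state=B head=5 tape=_1101[_]_   (B,_)→(C,#,-1)
state=C head=4 tape=_110[1]#_   (C,1)→(B,1,0)
state=B head=4 tape=_110[1]#_   (B,1)→(C,#,+1)
state=C head=5 tape=_110#[#]_   (C,#)→(A,1,-1)
state=A head=4 tape=_110[#]1_   (A,#)→(C,_,0)
state=C head=4 tape=_110[_]1_   (C,_)→(B,1,-1)
state=B head=3 tape=_11[0]11_   (B,0)→(E,1,+1)
state=E head=4 tape=_111[1]1_   (E,1)→(C,0,0)
state=C head=4 tape=_111[0]1_   (C,0)→(A,0,+1)
state=A head=5 tape=_1110[1]_   (A,1)→(D,1,+1)
state=D head=6 tape=_11101[_]
At halt the head is at cell 6.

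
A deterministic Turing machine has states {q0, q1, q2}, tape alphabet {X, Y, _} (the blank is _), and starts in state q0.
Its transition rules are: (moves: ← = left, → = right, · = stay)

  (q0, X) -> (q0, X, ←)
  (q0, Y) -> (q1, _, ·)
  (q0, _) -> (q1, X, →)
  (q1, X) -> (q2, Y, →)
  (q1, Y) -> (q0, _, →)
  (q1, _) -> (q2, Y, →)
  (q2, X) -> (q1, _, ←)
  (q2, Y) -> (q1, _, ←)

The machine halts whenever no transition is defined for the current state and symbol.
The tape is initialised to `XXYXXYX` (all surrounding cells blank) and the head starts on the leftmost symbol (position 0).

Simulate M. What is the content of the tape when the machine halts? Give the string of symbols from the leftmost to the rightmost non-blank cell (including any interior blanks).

q0 | _[X]XYXXYX_   read X → write X, move ←, go to q0
q0 | [_]XXYXXYX_   read _ → write X, move →, go to q1
q1 | X[X]XYXXYX_   read X → write Y, move →, go to q2
q2 | XY[X]YXXYX_   read X → write _, move ←, go to q1
q1 | X[Y]_YXXYX_   read Y → write _, move →, go to q0
q0 | X_[_]YXXYX_   read _ → write X, move →, go to q1
q1 | X_X[Y]XXYX_   read Y → write _, move →, go to q0
q0 | X_X_[X]XYX_   read X → write X, move ←, go to q0
q0 | X_X[_]XXYX_   read _ → write X, move →, go to q1
q1 | X_XX[X]XYX_   read X → write Y, move →, go to q2
q2 | X_XXY[X]YX_   read X → write _, move ←, go to q1
q1 | X_XX[Y]_YX_   read Y → write _, move →, go to q0
q0 | X_XX_[_]YX_   read _ → write X, move →, go to q1
q1 | X_XX_X[Y]X_   read Y → write _, move →, go to q0
q0 | X_XX_X_[X]_   read X → write X, move ←, go to q0
q0 | X_XX_X[_]X_   read _ → write X, move →, go to q1
q1 | X_XX_XX[X]_   read X → write Y, move →, go to q2
q2 | X_XX_XXY[_]
The non-blank tape span at halt is X_XX_XXY.

X_XX_XXY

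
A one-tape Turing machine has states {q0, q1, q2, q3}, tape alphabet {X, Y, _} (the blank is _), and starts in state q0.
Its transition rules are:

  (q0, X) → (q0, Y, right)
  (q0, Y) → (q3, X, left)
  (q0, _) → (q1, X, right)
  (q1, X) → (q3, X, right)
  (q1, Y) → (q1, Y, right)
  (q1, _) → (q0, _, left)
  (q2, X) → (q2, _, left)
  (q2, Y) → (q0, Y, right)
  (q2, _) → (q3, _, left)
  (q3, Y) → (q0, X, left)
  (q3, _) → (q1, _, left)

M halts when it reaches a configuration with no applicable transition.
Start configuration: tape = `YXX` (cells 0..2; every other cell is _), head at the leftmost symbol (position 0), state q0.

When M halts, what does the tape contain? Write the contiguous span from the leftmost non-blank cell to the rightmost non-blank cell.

state=q0 head=0 tape=___[Y]XX   (q0,Y)→(q3,X,left)
state=q3 head=-1 tape=__[_]XXX   (q3,_)→(q1,_,left)
state=q1 head=-2 tape=_[_]_XXX   (q1,_)→(q0,_,left)
state=q0 head=-3 tape=[_]__XXX   (q0,_)→(q1,X,right)
state=q1 head=-2 tape=X[_]_XXX   (q1,_)→(q0,_,left)
state=q0 head=-3 tape=[X]__XXX   (q0,X)→(q0,Y,right)
state=q0 head=-2 tape=Y[_]_XXX   (q0,_)→(q1,X,right)
state=q1 head=-1 tape=YX[_]XXX   (q1,_)→(q0,_,left)
state=q0 head=-2 tape=Y[X]_XXX   (q0,X)→(q0,Y,right)
state=q0 head=-1 tape=YY[_]XXX   (q0,_)→(q1,X,right)
state=q1 head=0 tape=YYX[X]XX   (q1,X)→(q3,X,right)
state=q3 head=1 tape=YYXX[X]X
The non-blank tape span at halt is YYXXXX.

YYXXXX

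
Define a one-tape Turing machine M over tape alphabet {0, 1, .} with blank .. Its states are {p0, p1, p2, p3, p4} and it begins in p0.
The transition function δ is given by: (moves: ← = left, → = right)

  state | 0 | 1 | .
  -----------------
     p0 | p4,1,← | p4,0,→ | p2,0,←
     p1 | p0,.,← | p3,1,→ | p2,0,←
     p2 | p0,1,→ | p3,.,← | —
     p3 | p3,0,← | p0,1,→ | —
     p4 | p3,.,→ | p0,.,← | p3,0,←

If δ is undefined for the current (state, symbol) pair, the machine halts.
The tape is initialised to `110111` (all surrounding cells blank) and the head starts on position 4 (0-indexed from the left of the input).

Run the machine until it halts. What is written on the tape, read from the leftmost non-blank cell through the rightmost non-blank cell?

001.1

state=p0 head=4 tape=.1101[1]1   (p0,1)→(p4,0,→)
state=p4 head=5 tape=.11010[1]   (p4,1)→(p0,.,←)
state=p0 head=4 tape=.1101[0].   (p0,0)→(p4,1,←)
state=p4 head=3 tape=.110[1]1.   (p4,1)→(p0,.,←)
state=p0 head=2 tape=.11[0].1.   (p0,0)→(p4,1,←)
state=p4 head=1 tape=.1[1]1.1.   (p4,1)→(p0,.,←)
state=p0 head=0 tape=.[1].1.1.   (p0,1)→(p4,0,→)
state=p4 head=1 tape=.0[.]1.1.   (p4,.)→(p3,0,←)
state=p3 head=0 tape=.[0]01.1.   (p3,0)→(p3,0,←)
state=p3 head=-1 tape=[.]001.1.
The non-blank tape span at halt is 001.1.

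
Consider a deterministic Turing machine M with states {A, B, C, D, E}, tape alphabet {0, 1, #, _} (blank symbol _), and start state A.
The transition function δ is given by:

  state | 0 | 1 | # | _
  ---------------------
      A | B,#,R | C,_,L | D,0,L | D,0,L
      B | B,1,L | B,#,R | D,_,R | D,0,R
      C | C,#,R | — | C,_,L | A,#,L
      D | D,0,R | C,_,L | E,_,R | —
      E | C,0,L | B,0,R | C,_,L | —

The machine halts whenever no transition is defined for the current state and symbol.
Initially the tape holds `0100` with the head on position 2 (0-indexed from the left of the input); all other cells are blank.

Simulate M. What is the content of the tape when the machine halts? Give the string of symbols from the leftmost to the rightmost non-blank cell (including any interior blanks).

state=A head=2 tape=_01[0]0   (A,0)→(B,#,R)
state=B head=3 tape=_01#[0]   (B,0)→(B,1,L)
state=B head=2 tape=_01[#]1   (B,#)→(D,_,R)
state=D head=3 tape=_01_[1]   (D,1)→(C,_,L)
state=C head=2 tape=_01[_]_   (C,_)→(A,#,L)
state=A head=1 tape=_0[1]#_   (A,1)→(C,_,L)
state=C head=0 tape=_[0]_#_   (C,0)→(C,#,R)
state=C head=1 tape=_#[_]#_   (C,_)→(A,#,L)
state=A head=0 tape=_[#]##_   (A,#)→(D,0,L)
state=D head=-1 tape=[_]0##_
The non-blank tape span at halt is 0##.

0##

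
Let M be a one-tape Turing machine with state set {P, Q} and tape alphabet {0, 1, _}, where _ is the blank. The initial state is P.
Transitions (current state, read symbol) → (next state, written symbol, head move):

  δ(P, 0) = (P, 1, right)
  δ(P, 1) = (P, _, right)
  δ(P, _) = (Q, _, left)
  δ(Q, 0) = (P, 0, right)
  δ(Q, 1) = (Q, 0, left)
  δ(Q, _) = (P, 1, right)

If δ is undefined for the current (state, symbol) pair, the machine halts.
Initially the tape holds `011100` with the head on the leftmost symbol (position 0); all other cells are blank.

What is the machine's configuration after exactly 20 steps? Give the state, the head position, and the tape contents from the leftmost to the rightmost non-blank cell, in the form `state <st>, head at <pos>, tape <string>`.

state P, head at 6, tape 1_1111

state=P head=0 tape=[0]11100_   (P,0)→(P,1,right)
state=P head=1 tape=1[1]1100_   (P,1)→(P,_,right)
state=P head=2 tape=1_[1]100_   (P,1)→(P,_,right)
state=P head=3 tape=1__[1]00_   (P,1)→(P,_,right)
state=P head=4 tape=1___[0]0_   (P,0)→(P,1,right)
state=P head=5 tape=1___1[0]_   (P,0)→(P,1,right)
state=P head=6 tape=1___11[_]   (P,_)→(Q,_,left)
state=Q head=5 tape=1___1[1]_   (Q,1)→(Q,0,left)
state=Q head=4 tape=1___[1]0_   (Q,1)→(Q,0,left)
state=Q head=3 tape=1__[_]00_   (Q,_)→(P,1,right)
state=P head=4 tape=1__1[0]0_   (P,0)→(P,1,right)
state=P head=5 tape=1__11[0]_   (P,0)→(P,1,right)
state=P head=6 tape=1__111[_]   (P,_)→(Q,_,left)
state=Q head=5 tape=1__11[1]_   (Q,1)→(Q,0,left)
state=Q head=4 tape=1__1[1]0_   (Q,1)→(Q,0,left)
state=Q head=3 tape=1__[1]00_   (Q,1)→(Q,0,left)
state=Q head=2 tape=1_[_]000_   (Q,_)→(P,1,right)
state=P head=3 tape=1_1[0]00_   (P,0)→(P,1,right)
state=P head=4 tape=1_11[0]0_   (P,0)→(P,1,right)
state=P head=5 tape=1_111[0]_   (P,0)→(P,1,right)
state=P head=6 tape=1_1111[_]
After 20 steps: state P, head at 6, tape 1_1111.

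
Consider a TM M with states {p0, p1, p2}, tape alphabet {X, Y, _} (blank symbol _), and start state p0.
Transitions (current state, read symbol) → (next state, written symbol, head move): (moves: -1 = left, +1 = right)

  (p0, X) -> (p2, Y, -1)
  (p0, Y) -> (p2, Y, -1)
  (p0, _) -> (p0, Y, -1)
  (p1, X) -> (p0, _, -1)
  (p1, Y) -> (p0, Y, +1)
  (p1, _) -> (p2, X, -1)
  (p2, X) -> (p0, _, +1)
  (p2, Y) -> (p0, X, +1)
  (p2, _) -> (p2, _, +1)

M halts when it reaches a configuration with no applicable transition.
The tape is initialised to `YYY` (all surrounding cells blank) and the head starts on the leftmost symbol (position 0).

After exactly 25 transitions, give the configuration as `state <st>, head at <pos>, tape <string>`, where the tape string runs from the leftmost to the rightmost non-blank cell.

state=p0 head=0 tape=_[Y]YY__   (p0,Y)→(p2,Y,-1)
state=p2 head=-1 tape=[_]YYY__   (p2,_)→(p2,_,+1)
state=p2 head=0 tape=_[Y]YY__   (p2,Y)→(p0,X,+1)
state=p0 head=1 tape=_X[Y]Y__   (p0,Y)→(p2,Y,-1)
state=p2 head=0 tape=_[X]YY__   (p2,X)→(p0,_,+1)
state=p0 head=1 tape=__[Y]Y__   (p0,Y)→(p2,Y,-1)
state=p2 head=0 tape=_[_]YY__   (p2,_)→(p2,_,+1)
state=p2 head=1 tape=__[Y]Y__   (p2,Y)→(p0,X,+1)
state=p0 head=2 tape=__X[Y]__   (p0,Y)→(p2,Y,-1)
state=p2 head=1 tape=__[X]Y__   (p2,X)→(p0,_,+1)
state=p0 head=2 tape=___[Y]__   (p0,Y)→(p2,Y,-1)
state=p2 head=1 tape=__[_]Y__   (p2,_)→(p2,_,+1)
state=p2 head=2 tape=___[Y]__   (p2,Y)→(p0,X,+1)
state=p0 head=3 tape=___X[_]_   (p0,_)→(p0,Y,-1)
state=p0 head=2 tape=___[X]Y_   (p0,X)→(p2,Y,-1)
state=p2 head=1 tape=__[_]YY_   (p2,_)→(p2,_,+1)
state=p2 head=2 tape=___[Y]Y_   (p2,Y)→(p0,X,+1)
state=p0 head=3 tape=___X[Y]_   (p0,Y)→(p2,Y,-1)
state=p2 head=2 tape=___[X]Y_   (p2,X)→(p0,_,+1)
state=p0 head=3 tape=____[Y]_   (p0,Y)→(p2,Y,-1)
state=p2 head=2 tape=___[_]Y_   (p2,_)→(p2,_,+1)
state=p2 head=3 tape=____[Y]_   (p2,Y)→(p0,X,+1)
state=p0 head=4 tape=____X[_]   (p0,_)→(p0,Y,-1)
state=p0 head=3 tape=____[X]Y   (p0,X)→(p2,Y,-1)
state=p2 head=2 tape=___[_]YY   (p2,_)→(p2,_,+1)
state=p2 head=3 tape=____[Y]Y
After 25 steps: state p2, head at 3, tape YY.

state p2, head at 3, tape YY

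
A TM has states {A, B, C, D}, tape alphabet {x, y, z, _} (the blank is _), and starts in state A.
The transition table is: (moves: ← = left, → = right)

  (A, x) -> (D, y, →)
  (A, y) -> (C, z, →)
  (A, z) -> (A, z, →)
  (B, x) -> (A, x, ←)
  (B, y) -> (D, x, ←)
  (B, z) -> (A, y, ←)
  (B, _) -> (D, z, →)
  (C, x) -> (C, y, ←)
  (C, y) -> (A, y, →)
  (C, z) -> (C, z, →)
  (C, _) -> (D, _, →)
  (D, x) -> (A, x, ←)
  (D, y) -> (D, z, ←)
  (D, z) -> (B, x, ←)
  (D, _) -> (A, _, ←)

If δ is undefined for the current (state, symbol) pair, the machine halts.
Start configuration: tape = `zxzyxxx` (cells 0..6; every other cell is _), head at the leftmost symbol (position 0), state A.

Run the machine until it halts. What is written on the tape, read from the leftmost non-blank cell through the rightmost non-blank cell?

yxzzzxxx

A | __[z]xzyxxx   read z → write z, move →, go to A
A | __z[x]zyxxx   read x → write y, move →, go to D
D | __zy[z]yxxx   read z → write x, move ←, go to B
B | __z[y]xyxxx   read y → write x, move ←, go to D
D | __[z]xxyxxx   read z → write x, move ←, go to B
B | _[_]xxxyxxx   read _ → write z, move →, go to D
D | _z[x]xxyxxx   read x → write x, move ←, go to A
A | _[z]xxxyxxx   read z → write z, move →, go to A
A | _z[x]xxyxxx   read x → write y, move →, go to D
D | _zy[x]xyxxx   read x → write x, move ←, go to A
A | _z[y]xxyxxx   read y → write z, move →, go to C
C | _zz[x]xyxxx   read x → write y, move ←, go to C
C | _z[z]yxyxxx   read z → write z, move →, go to C
C | _zz[y]xyxxx   read y → write y, move →, go to A
A | _zzy[x]yxxx   read x → write y, move →, go to D
D | _zzyy[y]xxx   read y → write z, move ←, go to D
D | _zzy[y]zxxx   read y → write z, move ←, go to D
D | _zz[y]zzxxx   read y → write z, move ←, go to D
D | _z[z]zzzxxx   read z → write x, move ←, go to B
B | _[z]xzzzxxx   read z → write y, move ←, go to A
A | [_]yxzzzxxx
The non-blank tape span at halt is yxzzzxxx.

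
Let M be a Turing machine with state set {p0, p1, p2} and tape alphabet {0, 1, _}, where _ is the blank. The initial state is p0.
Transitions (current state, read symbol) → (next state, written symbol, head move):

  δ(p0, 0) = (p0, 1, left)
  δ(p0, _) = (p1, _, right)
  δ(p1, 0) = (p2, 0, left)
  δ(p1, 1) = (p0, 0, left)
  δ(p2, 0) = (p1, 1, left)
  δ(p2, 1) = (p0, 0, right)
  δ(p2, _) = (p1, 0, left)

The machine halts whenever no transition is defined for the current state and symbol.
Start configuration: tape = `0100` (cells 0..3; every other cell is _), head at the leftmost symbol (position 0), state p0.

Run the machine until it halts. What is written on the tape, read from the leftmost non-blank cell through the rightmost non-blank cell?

00100

p0 | __[0]100   read 0 → write 1, move left, go to p0
p0 | _[_]1100   read _ → write _, move right, go to p1
p1 | __[1]100   read 1 → write 0, move left, go to p0
p0 | _[_]0100   read _ → write _, move right, go to p1
p1 | __[0]100   read 0 → write 0, move left, go to p2
p2 | _[_]0100   read _ → write 0, move left, go to p1
p1 | [_]00100
The non-blank tape span at halt is 00100.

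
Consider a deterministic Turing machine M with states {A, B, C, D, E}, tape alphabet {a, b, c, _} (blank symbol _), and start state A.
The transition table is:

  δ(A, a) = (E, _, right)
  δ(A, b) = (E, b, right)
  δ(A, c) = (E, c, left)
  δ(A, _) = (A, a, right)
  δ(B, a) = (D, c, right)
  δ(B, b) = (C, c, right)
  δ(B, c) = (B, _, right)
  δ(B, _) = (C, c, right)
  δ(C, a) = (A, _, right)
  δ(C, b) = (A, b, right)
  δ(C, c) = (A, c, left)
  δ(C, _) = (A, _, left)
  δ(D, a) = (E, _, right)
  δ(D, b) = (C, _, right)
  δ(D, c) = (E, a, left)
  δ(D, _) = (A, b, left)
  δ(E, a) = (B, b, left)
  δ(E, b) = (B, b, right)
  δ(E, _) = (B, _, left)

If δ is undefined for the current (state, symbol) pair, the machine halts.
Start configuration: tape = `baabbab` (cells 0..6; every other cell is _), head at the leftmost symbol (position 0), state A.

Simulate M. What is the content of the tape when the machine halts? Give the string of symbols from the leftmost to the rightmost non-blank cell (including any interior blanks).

cc_c_cc

A | [b]aabbab_   read b → write b, move right, go to E
E | b[a]abbab_   read a → write b, move left, go to B
B | [b]babbab_   read b → write c, move right, go to C
C | c[b]abbab_   read b → write b, move right, go to A
A | cb[a]bbab_   read a → write _, move right, go to E
E | cb_[b]bab_   read b → write b, move right, go to B
B | cb_b[b]ab_   read b → write c, move right, go to C
C | cb_bc[a]b_   read a → write _, move right, go to A
A | cb_bc_[b]_   read b → write b, move right, go to E
E | cb_bc_b[_]   read _ → write _, move left, go to B
B | cb_bc_[b]_   read b → write c, move right, go to C
C | cb_bc_c[_]   read _ → write _, move left, go to A
A | cb_bc_[c]_   read c → write c, move left, go to E
E | cb_bc[_]c_   read _ → write _, move left, go to B
B | cb_b[c]_c_   read c → write _, move right, go to B
B | cb_b_[_]c_   read _ → write c, move right, go to C
C | cb_b_c[c]_   read c → write c, move left, go to A
A | cb_b_[c]c_   read c → write c, move left, go to E
E | cb_b[_]cc_   read _ → write _, move left, go to B
B | cb_[b]_cc_   read b → write c, move right, go to C
C | cb_c[_]cc_   read _ → write _, move left, go to A
A | cb_[c]_cc_   read c → write c, move left, go to E
E | cb[_]c_cc_   read _ → write _, move left, go to B
B | c[b]_c_cc_   read b → write c, move right, go to C
C | cc[_]c_cc_   read _ → write _, move left, go to A
A | c[c]_c_cc_   read c → write c, move left, go to E
E | [c]c_c_cc_
The non-blank tape span at halt is cc_c_cc.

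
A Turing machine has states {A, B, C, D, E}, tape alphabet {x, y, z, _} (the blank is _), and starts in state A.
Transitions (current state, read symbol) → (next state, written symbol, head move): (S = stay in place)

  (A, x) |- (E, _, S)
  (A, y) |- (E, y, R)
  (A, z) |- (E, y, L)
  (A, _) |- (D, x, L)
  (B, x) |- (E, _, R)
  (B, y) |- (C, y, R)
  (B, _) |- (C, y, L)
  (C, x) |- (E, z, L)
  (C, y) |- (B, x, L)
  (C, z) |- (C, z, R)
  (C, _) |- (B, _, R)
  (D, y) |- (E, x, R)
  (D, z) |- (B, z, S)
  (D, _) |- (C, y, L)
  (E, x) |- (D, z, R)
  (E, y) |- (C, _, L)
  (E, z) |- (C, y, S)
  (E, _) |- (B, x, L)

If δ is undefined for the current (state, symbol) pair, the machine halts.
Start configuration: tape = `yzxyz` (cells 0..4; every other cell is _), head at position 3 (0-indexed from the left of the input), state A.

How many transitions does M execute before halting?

state=A head=3 tape=_yzx[y]z   (A,y)→(E,y,R)
state=E head=4 tape=_yzxy[z]   (E,z)→(C,y,S)
state=C head=4 tape=_yzxy[y]   (C,y)→(B,x,L)
state=B head=3 tape=_yzx[y]x   (B,y)→(C,y,R)
state=C head=4 tape=_yzxy[x]   (C,x)→(E,z,L)
state=E head=3 tape=_yzx[y]z   (E,y)→(C,_,L)
state=C head=2 tape=_yz[x]_z   (C,x)→(E,z,L)
state=E head=1 tape=_y[z]z_z   (E,z)→(C,y,S)
state=C head=1 tape=_y[y]z_z   (C,y)→(B,x,L)
state=B head=0 tape=_[y]xz_z   (B,y)→(C,y,R)
state=C head=1 tape=_y[x]z_z   (C,x)→(E,z,L)
state=E head=0 tape=_[y]zz_z   (E,y)→(C,_,L)
state=C head=-1 tape=[_]_zz_z   (C,_)→(B,_,R)
state=B head=0 tape=_[_]zz_z   (B,_)→(C,y,L)
state=C head=-1 tape=[_]yzz_z   (C,_)→(B,_,R)
state=B head=0 tape=_[y]zz_z   (B,y)→(C,y,R)
state=C head=1 tape=_y[z]z_z   (C,z)→(C,z,R)
state=C head=2 tape=_yz[z]_z   (C,z)→(C,z,R)
state=C head=3 tape=_yzz[_]z   (C,_)→(B,_,R)
state=B head=4 tape=_yzz_[z]
M halts after 19 transitions.

19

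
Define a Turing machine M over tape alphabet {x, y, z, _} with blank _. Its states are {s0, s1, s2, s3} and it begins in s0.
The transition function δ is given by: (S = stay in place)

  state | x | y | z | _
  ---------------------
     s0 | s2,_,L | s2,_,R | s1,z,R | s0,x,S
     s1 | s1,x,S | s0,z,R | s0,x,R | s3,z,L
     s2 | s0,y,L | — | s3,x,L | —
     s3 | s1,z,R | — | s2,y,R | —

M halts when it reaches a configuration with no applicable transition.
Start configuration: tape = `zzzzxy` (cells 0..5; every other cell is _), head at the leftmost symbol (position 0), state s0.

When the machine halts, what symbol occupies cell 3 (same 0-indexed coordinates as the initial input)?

y

state=s0 head=0 tape=[z]zzzxy   (s0,z)→(s1,z,R)
state=s1 head=1 tape=z[z]zzxy   (s1,z)→(s0,x,R)
state=s0 head=2 tape=zx[z]zxy   (s0,z)→(s1,z,R)
state=s1 head=3 tape=zxz[z]xy   (s1,z)→(s0,x,R)
state=s0 head=4 tape=zxzx[x]y   (s0,x)→(s2,_,L)
state=s2 head=3 tape=zxz[x]_y   (s2,x)→(s0,y,L)
state=s0 head=2 tape=zx[z]y_y   (s0,z)→(s1,z,R)
state=s1 head=3 tape=zxz[y]_y   (s1,y)→(s0,z,R)
state=s0 head=4 tape=zxzz[_]y   (s0,_)→(s0,x,S)
state=s0 head=4 tape=zxzz[x]y   (s0,x)→(s2,_,L)
state=s2 head=3 tape=zxz[z]_y   (s2,z)→(s3,x,L)
state=s3 head=2 tape=zx[z]x_y   (s3,z)→(s2,y,R)
state=s2 head=3 tape=zxy[x]_y   (s2,x)→(s0,y,L)
state=s0 head=2 tape=zx[y]y_y   (s0,y)→(s2,_,R)
state=s2 head=3 tape=zx_[y]_y
Cell 3 holds y when M halts.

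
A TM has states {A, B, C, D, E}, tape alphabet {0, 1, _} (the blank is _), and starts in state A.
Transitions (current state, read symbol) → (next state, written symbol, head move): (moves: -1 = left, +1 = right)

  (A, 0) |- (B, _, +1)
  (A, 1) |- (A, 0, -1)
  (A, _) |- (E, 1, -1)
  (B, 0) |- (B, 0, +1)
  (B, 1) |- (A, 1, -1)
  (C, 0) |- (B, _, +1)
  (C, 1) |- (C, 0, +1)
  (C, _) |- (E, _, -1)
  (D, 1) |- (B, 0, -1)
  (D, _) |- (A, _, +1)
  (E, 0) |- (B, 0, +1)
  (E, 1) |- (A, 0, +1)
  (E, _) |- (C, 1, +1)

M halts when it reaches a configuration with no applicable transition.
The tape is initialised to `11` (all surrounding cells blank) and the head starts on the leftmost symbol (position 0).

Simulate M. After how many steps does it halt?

26

A | __[1]1_   read 1 → write 0, move -1, go to A
A | _[_]01_   read _ → write 1, move -1, go to E
E | [_]101_   read _ → write 1, move +1, go to C
C | 1[1]01_   read 1 → write 0, move +1, go to C
C | 10[0]1_   read 0 → write _, move +1, go to B
B | 10_[1]_   read 1 → write 1, move -1, go to A
A | 10[_]1_   read _ → write 1, move -1, go to E
E | 1[0]11_   read 0 → write 0, move +1, go to B
B | 10[1]1_   read 1 → write 1, move -1, go to A
A | 1[0]11_   read 0 → write _, move +1, go to B
B | 1_[1]1_   read 1 → write 1, move -1, go to A
A | 1[_]11_   read _ → write 1, move -1, go to E
E | [1]111_   read 1 → write 0, move +1, go to A
A | 0[1]11_   read 1 → write 0, move -1, go to A
A | [0]011_   read 0 → write _, move +1, go to B
B | _[0]11_   read 0 → write 0, move +1, go to B
B | _0[1]1_   read 1 → write 1, move -1, go to A
A | _[0]11_   read 0 → write _, move +1, go to B
B | __[1]1_   read 1 → write 1, move -1, go to A
A | _[_]11_   read _ → write 1, move -1, go to E
E | [_]111_   read _ → write 1, move +1, go to C
C | 1[1]11_   read 1 → write 0, move +1, go to C
C | 10[1]1_   read 1 → write 0, move +1, go to C
C | 100[1]_   read 1 → write 0, move +1, go to C
C | 1000[_]   read _ → write _, move -1, go to E
E | 100[0]_   read 0 → write 0, move +1, go to B
B | 1000[_]
M halts after 26 transitions.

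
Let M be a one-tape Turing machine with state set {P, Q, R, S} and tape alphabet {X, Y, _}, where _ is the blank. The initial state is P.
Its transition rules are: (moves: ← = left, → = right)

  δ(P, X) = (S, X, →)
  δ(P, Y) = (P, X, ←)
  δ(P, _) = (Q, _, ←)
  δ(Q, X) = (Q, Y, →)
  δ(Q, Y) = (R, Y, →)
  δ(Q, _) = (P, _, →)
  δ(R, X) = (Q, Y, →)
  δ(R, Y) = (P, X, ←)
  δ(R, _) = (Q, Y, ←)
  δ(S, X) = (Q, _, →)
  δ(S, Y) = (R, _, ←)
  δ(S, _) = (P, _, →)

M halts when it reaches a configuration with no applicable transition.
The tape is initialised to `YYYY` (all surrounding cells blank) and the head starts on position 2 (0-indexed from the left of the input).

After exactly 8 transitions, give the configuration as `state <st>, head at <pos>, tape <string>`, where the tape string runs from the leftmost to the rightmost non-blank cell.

state=P head=2 tape=__YY[Y]Y   (P,Y)→(P,X,←)
state=P head=1 tape=__Y[Y]XY   (P,Y)→(P,X,←)
state=P head=0 tape=__[Y]XXY   (P,Y)→(P,X,←)
state=P head=-1 tape=_[_]XXXY   (P,_)→(Q,_,←)
state=Q head=-2 tape=[_]_XXXY   (Q,_)→(P,_,→)
state=P head=-1 tape=_[_]XXXY   (P,_)→(Q,_,←)
state=Q head=-2 tape=[_]_XXXY   (Q,_)→(P,_,→)
state=P head=-1 tape=_[_]XXXY   (P,_)→(Q,_,←)
state=Q head=-2 tape=[_]_XXXY
After 8 steps: state Q, head at -2, tape XXXY.

state Q, head at -2, tape XXXY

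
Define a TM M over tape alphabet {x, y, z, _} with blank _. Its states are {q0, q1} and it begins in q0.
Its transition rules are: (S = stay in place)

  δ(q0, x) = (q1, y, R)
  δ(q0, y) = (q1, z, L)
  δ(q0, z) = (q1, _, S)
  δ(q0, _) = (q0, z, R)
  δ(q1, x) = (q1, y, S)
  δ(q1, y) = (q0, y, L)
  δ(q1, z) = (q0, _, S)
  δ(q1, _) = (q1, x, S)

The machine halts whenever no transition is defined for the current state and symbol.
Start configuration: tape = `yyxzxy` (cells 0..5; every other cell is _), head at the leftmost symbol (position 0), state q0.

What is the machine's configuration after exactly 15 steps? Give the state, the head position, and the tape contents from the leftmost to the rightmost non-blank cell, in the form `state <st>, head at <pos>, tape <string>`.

state q1, head at -2, tape yyzyxzxy

state=q0 head=0 tape=__[y]yxzxy   (q0,y)→(q1,z,L)
state=q1 head=-1 tape=_[_]zyxzxy   (q1,_)→(q1,x,S)
state=q1 head=-1 tape=_[x]zyxzxy   (q1,x)→(q1,y,S)
state=q1 head=-1 tape=_[y]zyxzxy   (q1,y)→(q0,y,L)
state=q0 head=-2 tape=[_]yzyxzxy   (q0,_)→(q0,z,R)
state=q0 head=-1 tape=z[y]zyxzxy   (q0,y)→(q1,z,L)
state=q1 head=-2 tape=[z]zzyxzxy   (q1,z)→(q0,_,S)
state=q0 head=-2 tape=[_]zzyxzxy   (q0,_)→(q0,z,R)
state=q0 head=-1 tape=z[z]zyxzxy   (q0,z)→(q1,_,S)
state=q1 head=-1 tape=z[_]zyxzxy   (q1,_)→(q1,x,S)
state=q1 head=-1 tape=z[x]zyxzxy   (q1,x)→(q1,y,S)
state=q1 head=-1 tape=z[y]zyxzxy   (q1,y)→(q0,y,L)
state=q0 head=-2 tape=[z]yzyxzxy   (q0,z)→(q1,_,S)
state=q1 head=-2 tape=[_]yzyxzxy   (q1,_)→(q1,x,S)
state=q1 head=-2 tape=[x]yzyxzxy   (q1,x)→(q1,y,S)
state=q1 head=-2 tape=[y]yzyxzxy
After 15 steps: state q1, head at -2, tape yyzyxzxy.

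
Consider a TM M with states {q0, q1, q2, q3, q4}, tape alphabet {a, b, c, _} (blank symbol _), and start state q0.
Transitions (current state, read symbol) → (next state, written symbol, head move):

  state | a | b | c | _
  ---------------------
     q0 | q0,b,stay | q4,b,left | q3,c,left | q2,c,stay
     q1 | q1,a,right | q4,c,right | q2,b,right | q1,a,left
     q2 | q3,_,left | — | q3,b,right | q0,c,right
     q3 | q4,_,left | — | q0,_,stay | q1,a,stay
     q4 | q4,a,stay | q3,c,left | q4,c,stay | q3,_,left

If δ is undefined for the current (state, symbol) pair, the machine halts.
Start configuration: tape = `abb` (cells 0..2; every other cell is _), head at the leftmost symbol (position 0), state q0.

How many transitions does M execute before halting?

q0 | __[a]bb   read a → write b, move stay, go to q0
q0 | __[b]bb   read b → write b, move left, go to q4
q4 | _[_]bbb   read _ → write _, move left, go to q3
q3 | [_]_bbb   read _ → write a, move stay, go to q1
q1 | [a]_bbb   read a → write a, move right, go to q1
q1 | a[_]bbb   read _ → write a, move left, go to q1
q1 | [a]abbb   read a → write a, move right, go to q1
q1 | a[a]bbb   read a → write a, move right, go to q1
q1 | aa[b]bb   read b → write c, move right, go to q4
q4 | aac[b]b   read b → write c, move left, go to q3
q3 | aa[c]cb   read c → write _, move stay, go to q0
q0 | aa[_]cb   read _ → write c, move stay, go to q2
q2 | aa[c]cb   read c → write b, move right, go to q3
q3 | aab[c]b   read c → write _, move stay, go to q0
q0 | aab[_]b   read _ → write c, move stay, go to q2
q2 | aab[c]b   read c → write b, move right, go to q3
q3 | aabb[b]
M halts after 16 transitions.

16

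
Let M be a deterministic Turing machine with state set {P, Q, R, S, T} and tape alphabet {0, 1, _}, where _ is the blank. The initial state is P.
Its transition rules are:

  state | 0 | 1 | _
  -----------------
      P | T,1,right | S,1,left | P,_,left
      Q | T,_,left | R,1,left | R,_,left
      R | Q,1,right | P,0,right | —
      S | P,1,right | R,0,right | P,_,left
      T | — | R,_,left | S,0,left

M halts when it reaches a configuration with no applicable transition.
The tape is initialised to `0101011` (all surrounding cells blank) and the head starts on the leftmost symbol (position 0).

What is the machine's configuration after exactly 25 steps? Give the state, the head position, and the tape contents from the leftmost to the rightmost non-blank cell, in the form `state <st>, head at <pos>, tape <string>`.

state Q, head at 3, tape 0011011

P | [0]101011   read 0 → write 1, move right, go to T
T | 1[1]01011   read 1 → write _, move left, go to R
R | [1]_01011   read 1 → write 0, move right, go to P
P | 0[_]01011   read _ → write _, move left, go to P
P | [0]_01011   read 0 → write 1, move right, go to T
T | 1[_]01011   read _ → write 0, move left, go to S
S | [1]001011   read 1 → write 0, move right, go to R
R | 0[0]01011   read 0 → write 1, move right, go to Q
Q | 01[0]1011   read 0 → write _, move left, go to T
T | 0[1]_1011   read 1 → write _, move left, go to R
R | [0]__1011   read 0 → write 1, move right, go to Q
Q | 1[_]_1011   read _ → write _, move left, go to R
R | [1]__1011   read 1 → write 0, move right, go to P
P | 0[_]_1011   read _ → write _, move left, go to P
P | [0]__1011   read 0 → write 1, move right, go to T
T | 1[_]_1011   read _ → write 0, move left, go to S
S | [1]0_1011   read 1 → write 0, move right, go to R
R | 0[0]_1011   read 0 → write 1, move right, go to Q
Q | 01[_]1011   read _ → write _, move left, go to R
R | 0[1]_1011   read 1 → write 0, move right, go to P
P | 00[_]1011   read _ → write _, move left, go to P
P | 0[0]_1011   read 0 → write 1, move right, go to T
T | 01[_]1011   read _ → write 0, move left, go to S
S | 0[1]01011   read 1 → write 0, move right, go to R
R | 00[0]1011   read 0 → write 1, move right, go to Q
Q | 001[1]011
After 25 steps: state Q, head at 3, tape 0011011.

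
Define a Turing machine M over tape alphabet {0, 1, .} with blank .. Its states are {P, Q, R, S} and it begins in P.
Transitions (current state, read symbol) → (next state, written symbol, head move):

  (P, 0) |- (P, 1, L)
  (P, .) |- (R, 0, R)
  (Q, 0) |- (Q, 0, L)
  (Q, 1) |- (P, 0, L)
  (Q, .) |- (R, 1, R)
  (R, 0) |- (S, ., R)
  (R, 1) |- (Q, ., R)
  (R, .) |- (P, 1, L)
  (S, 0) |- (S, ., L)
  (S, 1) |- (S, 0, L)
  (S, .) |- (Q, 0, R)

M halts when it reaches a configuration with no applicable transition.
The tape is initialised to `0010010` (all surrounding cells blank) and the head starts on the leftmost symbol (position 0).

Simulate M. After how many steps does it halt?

state=P head=0 tape=..[0]010010   (P,0)→(P,1,L)
state=P head=-1 tape=.[.]1010010   (P,.)→(R,0,R)
state=R head=0 tape=.0[1]010010   (R,1)→(Q,.,R)
state=Q head=1 tape=.0.[0]10010   (Q,0)→(Q,0,L)
state=Q head=0 tape=.0[.]010010   (Q,.)→(R,1,R)
state=R head=1 tape=.01[0]10010   (R,0)→(S,.,R)
state=S head=2 tape=.01.[1]0010   (S,1)→(S,0,L)
state=S head=1 tape=.01[.]00010   (S,.)→(Q,0,R)
state=Q head=2 tape=.010[0]0010   (Q,0)→(Q,0,L)
state=Q head=1 tape=.01[0]00010   (Q,0)→(Q,0,L)
state=Q head=0 tape=.0[1]000010   (Q,1)→(P,0,L)
state=P head=-1 tape=.[0]0000010   (P,0)→(P,1,L)
state=P head=-2 tape=[.]10000010   (P,.)→(R,0,R)
state=R head=-1 tape=0[1]0000010   (R,1)→(Q,.,R)
state=Q head=0 tape=0.[0]000010   (Q,0)→(Q,0,L)
state=Q head=-1 tape=0[.]0000010   (Q,.)→(R,1,R)
state=R head=0 tape=01[0]000010   (R,0)→(S,.,R)
state=S head=1 tape=01.[0]00010   (S,0)→(S,.,L)
state=S head=0 tape=01[.].00010   (S,.)→(Q,0,R)
state=Q head=1 tape=010[.]00010   (Q,.)→(R,1,R)
state=R head=2 tape=0101[0]0010   (R,0)→(S,.,R)
state=S head=3 tape=0101.[0]010   (S,0)→(S,.,L)
state=S head=2 tape=0101[.].010   (S,.)→(Q,0,R)
state=Q head=3 tape=01010[.]010   (Q,.)→(R,1,R)
state=R head=4 tape=010101[0]10   (R,0)→(S,.,R)
state=S head=5 tape=010101.[1]0   (S,1)→(S,0,L)
state=S head=4 tape=010101[.]00   (S,.)→(Q,0,R)
state=Q head=5 tape=0101010[0]0   (Q,0)→(Q,0,L)
state=Q head=4 tape=010101[0]00   (Q,0)→(Q,0,L)
state=Q head=3 tape=01010[1]000   (Q,1)→(P,0,L)
state=P head=2 tape=0101[0]0000   (P,0)→(P,1,L)
state=P head=1 tape=010[1]10000
M halts after 31 transitions.

31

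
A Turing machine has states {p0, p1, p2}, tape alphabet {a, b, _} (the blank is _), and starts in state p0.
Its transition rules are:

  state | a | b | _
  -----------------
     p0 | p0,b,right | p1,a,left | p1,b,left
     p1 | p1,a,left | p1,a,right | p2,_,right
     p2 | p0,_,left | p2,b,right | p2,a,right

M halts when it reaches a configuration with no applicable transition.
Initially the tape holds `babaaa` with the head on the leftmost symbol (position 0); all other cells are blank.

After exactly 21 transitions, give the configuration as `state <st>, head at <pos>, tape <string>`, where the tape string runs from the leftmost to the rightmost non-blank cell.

state p2, head at -1, tape aaaaaaa

p0 | __[b]abaaa   read b → write a, move left, go to p1
p1 | _[_]aabaaa   read _ → write _, move right, go to p2
p2 | __[a]abaaa   read a → write _, move left, go to p0
p0 | _[_]_abaaa   read _ → write b, move left, go to p1
p1 | [_]b_abaaa   read _ → write _, move right, go to p2
p2 | _[b]_abaaa   read b → write b, move right, go to p2
p2 | _b[_]abaaa   read _ → write a, move right, go to p2
p2 | _ba[a]baaa   read a → write _, move left, go to p0
p0 | _b[a]_baaa   read a → write b, move right, go to p0
p0 | _bb[_]baaa   read _ → write b, move left, go to p1
p1 | _b[b]bbaaa   read b → write a, move right, go to p1
p1 | _ba[b]baaa   read b → write a, move right, go to p1
p1 | _baa[b]aaa   read b → write a, move right, go to p1
p1 | _baaa[a]aa   read a → write a, move left, go to p1
p1 | _baa[a]aaa   read a → write a, move left, go to p1
p1 | _ba[a]aaaa   read a → write a, move left, go to p1
p1 | _b[a]aaaaa   read a → write a, move left, go to p1
p1 | _[b]aaaaaa   read b → write a, move right, go to p1
p1 | _a[a]aaaaa   read a → write a, move left, go to p1
p1 | _[a]aaaaaa   read a → write a, move left, go to p1
p1 | [_]aaaaaaa   read _ → write _, move right, go to p2
p2 | _[a]aaaaaa
After 21 steps: state p2, head at -1, tape aaaaaaa.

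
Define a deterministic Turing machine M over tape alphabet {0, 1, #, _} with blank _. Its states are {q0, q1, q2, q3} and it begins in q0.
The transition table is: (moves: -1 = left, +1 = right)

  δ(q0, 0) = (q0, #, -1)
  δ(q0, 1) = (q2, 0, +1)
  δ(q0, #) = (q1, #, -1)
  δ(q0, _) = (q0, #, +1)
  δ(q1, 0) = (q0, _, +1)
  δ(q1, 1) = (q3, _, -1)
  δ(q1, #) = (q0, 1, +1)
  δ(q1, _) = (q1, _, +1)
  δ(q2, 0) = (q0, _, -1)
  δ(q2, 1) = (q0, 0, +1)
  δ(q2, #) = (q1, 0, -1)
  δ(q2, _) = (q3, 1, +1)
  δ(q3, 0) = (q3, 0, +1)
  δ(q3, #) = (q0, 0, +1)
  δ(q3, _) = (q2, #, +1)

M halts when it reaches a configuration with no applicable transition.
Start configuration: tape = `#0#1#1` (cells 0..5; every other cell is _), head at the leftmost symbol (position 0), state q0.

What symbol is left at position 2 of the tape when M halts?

1

q0 | _[#]0#1#1   read # → write #, move -1, go to q1
q1 | [_]#0#1#1   read _ → write _, move +1, go to q1
q1 | _[#]0#1#1   read # → write 1, move +1, go to q0
q0 | _1[0]#1#1   read 0 → write #, move -1, go to q0
q0 | _[1]##1#1   read 1 → write 0, move +1, go to q2
q2 | _0[#]#1#1   read # → write 0, move -1, go to q1
q1 | _[0]0#1#1   read 0 → write _, move +1, go to q0
q0 | __[0]#1#1   read 0 → write #, move -1, go to q0
q0 | _[_]##1#1   read _ → write #, move +1, go to q0
q0 | _#[#]#1#1   read # → write #, move -1, go to q1
q1 | _[#]##1#1   read # → write 1, move +1, go to q0
q0 | _1[#]#1#1   read # → write #, move -1, go to q1
q1 | _[1]##1#1   read 1 → write _, move -1, go to q3
q3 | [_]_##1#1   read _ → write #, move +1, go to q2
q2 | #[_]##1#1   read _ → write 1, move +1, go to q3
q3 | #1[#]#1#1   read # → write 0, move +1, go to q0
q0 | #10[#]1#1   read # → write #, move -1, go to q1
q1 | #1[0]#1#1   read 0 → write _, move +1, go to q0
q0 | #1_[#]1#1   read # → write #, move -1, go to q1
q1 | #1[_]#1#1   read _ → write _, move +1, go to q1
q1 | #1_[#]1#1   read # → write 1, move +1, go to q0
q0 | #1_1[1]#1   read 1 → write 0, move +1, go to q2
q2 | #1_10[#]1   read # → write 0, move -1, go to q1
q1 | #1_1[0]01   read 0 → write _, move +1, go to q0
q0 | #1_1_[0]1   read 0 → write #, move -1, go to q0
q0 | #1_1[_]#1   read _ → write #, move +1, go to q0
q0 | #1_1#[#]1   read # → write #, move -1, go to q1
q1 | #1_1[#]#1   read # → write 1, move +1, go to q0
q0 | #1_11[#]1   read # → write #, move -1, go to q1
q1 | #1_1[1]#1   read 1 → write _, move -1, go to q3
q3 | #1_[1]_#1
Cell 2 holds 1 when M halts.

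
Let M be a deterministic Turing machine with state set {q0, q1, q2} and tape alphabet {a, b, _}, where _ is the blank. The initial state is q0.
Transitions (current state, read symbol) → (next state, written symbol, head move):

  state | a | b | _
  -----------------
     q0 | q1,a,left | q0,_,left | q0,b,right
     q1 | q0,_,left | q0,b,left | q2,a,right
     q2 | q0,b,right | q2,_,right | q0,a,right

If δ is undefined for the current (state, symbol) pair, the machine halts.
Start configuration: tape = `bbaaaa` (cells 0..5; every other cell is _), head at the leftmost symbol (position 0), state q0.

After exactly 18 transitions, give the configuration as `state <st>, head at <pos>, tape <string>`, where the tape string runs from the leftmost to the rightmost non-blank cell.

state q0, head at 0, tape bbb_baaaa

state=q0 head=0 tape=___[b]baaaa   (q0,b)→(q0,_,left)
state=q0 head=-1 tape=__[_]_baaaa   (q0,_)→(q0,b,right)
state=q0 head=0 tape=__b[_]baaaa   (q0,_)→(q0,b,right)
state=q0 head=1 tape=__bb[b]aaaa   (q0,b)→(q0,_,left)
state=q0 head=0 tape=__b[b]_aaaa   (q0,b)→(q0,_,left)
state=q0 head=-1 tape=__[b]__aaaa   (q0,b)→(q0,_,left)
state=q0 head=-2 tape=_[_]___aaaa   (q0,_)→(q0,b,right)
state=q0 head=-1 tape=_b[_]__aaaa   (q0,_)→(q0,b,right)
state=q0 head=0 tape=_bb[_]_aaaa   (q0,_)→(q0,b,right)
state=q0 head=1 tape=_bbb[_]aaaa   (q0,_)→(q0,b,right)
state=q0 head=2 tape=_bbbb[a]aaa   (q0,a)→(q1,a,left)
state=q1 head=1 tape=_bbb[b]aaaa   (q1,b)→(q0,b,left)
state=q0 head=0 tape=_bb[b]baaaa   (q0,b)→(q0,_,left)
state=q0 head=-1 tape=_b[b]_baaaa   (q0,b)→(q0,_,left)
state=q0 head=-2 tape=_[b]__baaaa   (q0,b)→(q0,_,left)
state=q0 head=-3 tape=[_]___baaaa   (q0,_)→(q0,b,right)
state=q0 head=-2 tape=b[_]__baaaa   (q0,_)→(q0,b,right)
state=q0 head=-1 tape=bb[_]_baaaa   (q0,_)→(q0,b,right)
state=q0 head=0 tape=bbb[_]baaaa
After 18 steps: state q0, head at 0, tape bbb_baaaa.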